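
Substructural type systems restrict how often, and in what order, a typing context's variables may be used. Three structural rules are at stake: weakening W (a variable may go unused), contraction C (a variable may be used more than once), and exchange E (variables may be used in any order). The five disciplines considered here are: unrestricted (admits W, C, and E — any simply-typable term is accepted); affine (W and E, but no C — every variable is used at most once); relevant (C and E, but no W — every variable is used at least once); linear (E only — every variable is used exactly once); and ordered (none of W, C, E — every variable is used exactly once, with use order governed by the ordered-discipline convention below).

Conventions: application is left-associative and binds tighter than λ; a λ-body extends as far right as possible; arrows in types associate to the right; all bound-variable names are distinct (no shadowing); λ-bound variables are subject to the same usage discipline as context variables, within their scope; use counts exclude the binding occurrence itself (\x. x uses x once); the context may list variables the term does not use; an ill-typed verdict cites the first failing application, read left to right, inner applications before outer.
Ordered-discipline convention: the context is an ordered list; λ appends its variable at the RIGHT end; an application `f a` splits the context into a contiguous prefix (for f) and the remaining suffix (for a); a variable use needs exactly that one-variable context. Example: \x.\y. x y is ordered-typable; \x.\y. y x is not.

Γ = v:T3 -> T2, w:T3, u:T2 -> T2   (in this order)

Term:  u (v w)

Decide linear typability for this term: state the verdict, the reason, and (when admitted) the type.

yes — single use per variable (v, w, u); term : T2
usage: v ×1; w ×1; u ×1
order of uses: u, v, w
typing: well-typed at T2
per-discipline verdicts: ordered ✗ · linear ✓ · affine ✓ · relevant ✓ · unrestricted ✓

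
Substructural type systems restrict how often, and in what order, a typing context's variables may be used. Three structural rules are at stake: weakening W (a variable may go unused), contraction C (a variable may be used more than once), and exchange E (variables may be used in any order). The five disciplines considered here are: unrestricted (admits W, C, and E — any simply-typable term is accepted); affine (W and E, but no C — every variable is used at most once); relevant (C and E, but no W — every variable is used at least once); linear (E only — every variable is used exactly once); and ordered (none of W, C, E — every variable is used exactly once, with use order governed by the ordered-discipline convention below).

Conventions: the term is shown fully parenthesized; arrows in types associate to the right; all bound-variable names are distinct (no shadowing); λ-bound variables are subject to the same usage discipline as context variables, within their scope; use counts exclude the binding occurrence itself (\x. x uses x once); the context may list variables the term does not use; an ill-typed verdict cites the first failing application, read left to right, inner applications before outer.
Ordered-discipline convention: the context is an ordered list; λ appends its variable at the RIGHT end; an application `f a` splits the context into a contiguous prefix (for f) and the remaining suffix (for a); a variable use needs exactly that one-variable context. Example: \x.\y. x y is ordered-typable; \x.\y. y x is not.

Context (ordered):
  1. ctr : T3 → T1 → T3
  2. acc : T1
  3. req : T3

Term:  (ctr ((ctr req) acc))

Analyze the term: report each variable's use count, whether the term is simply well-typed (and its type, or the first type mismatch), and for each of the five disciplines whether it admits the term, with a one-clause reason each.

usage: ctr=2, acc=1, req=1
order of uses: ctr, ctr, req, acc
typing: ✓ — T1 → T3
ordered: ✗ — uses contraction: ctr ×2
linear: ✗ — uses contraction: ctr ×2
affine: ✗ — uses contraction: ctr ×2
relevant: ✓ — at least one use each (ctr, acc, req)
unrestricted: ✓ — typability at T1 → T3 is all that's needed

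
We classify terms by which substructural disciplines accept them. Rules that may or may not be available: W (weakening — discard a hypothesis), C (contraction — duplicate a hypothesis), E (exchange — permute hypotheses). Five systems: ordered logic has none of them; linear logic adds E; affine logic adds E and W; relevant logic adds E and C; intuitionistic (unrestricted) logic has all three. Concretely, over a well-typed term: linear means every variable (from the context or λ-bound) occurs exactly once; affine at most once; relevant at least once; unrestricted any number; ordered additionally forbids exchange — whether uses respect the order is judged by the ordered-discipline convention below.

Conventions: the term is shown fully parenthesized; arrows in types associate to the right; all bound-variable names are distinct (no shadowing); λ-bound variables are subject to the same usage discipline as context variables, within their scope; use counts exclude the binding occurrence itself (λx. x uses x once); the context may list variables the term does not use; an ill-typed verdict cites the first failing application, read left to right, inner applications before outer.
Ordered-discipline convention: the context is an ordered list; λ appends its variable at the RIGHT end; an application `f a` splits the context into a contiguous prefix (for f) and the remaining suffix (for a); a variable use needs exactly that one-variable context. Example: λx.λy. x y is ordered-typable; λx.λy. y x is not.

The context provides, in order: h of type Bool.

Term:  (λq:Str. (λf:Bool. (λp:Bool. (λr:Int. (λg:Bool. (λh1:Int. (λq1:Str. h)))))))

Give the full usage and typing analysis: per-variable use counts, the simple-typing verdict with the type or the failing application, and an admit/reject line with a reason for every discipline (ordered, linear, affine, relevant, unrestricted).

use counts: h: 1×, q (bound): 0×, f (bound): 0×, p (bound): 0×, r (bound): 0×, g (bound): 0×, h1 (bound): 0×, q1 (bound): 0×
uses in reading order: h
typing: well-typed at Str -> Bool -> Bool -> Int -> Bool -> Int -> Str -> Bool
ordered: ✗ — q, f, p, r, g, h1, q1 never used (weakening)
linear: ✗ — q, f, p, r, g, h1, q1 never used (weakening)
affine: ✓ — h, q, f, p, r, g, h1, q1: no repeats, contraction unneeded
relevant: ✗ — q, f, p, r, g, h1, q1 never used (weakening)
unrestricted: ✓ — type-checks (Str -> Bool -> Bool -> Int -> Bool -> Int -> Str -> Bool) and nothing is barred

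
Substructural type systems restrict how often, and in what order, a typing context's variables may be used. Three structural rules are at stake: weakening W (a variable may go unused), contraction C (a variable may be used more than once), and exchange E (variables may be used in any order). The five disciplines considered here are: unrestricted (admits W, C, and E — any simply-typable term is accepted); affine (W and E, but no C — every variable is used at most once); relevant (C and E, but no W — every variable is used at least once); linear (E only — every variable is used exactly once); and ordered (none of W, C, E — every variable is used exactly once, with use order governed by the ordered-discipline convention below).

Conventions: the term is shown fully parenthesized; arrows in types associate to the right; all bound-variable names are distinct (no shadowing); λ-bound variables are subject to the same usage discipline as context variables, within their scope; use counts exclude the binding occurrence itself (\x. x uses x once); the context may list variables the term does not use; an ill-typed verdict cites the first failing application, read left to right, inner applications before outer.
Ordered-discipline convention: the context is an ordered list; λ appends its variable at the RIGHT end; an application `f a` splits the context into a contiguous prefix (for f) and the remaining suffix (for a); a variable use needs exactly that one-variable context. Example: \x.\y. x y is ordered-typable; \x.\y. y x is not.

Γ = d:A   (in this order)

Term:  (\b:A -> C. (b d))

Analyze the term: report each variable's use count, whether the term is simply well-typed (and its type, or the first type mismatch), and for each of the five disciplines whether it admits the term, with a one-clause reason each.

counts: d: 1, b (λ-bound): 1
left-to-right use order: b, d
typing: ✓ — (A -> C) -> C
ordered ✗ (no contiguous prefix/suffix split fits b, d)
linear ✓ (single use per variable (d, b))
affine ✓ (none of d, b used more than once)
relevant ✓ (none of d, b goes unused)
unrestricted ✓ (simply typable at (A -> C) -> C; W, C, E all held)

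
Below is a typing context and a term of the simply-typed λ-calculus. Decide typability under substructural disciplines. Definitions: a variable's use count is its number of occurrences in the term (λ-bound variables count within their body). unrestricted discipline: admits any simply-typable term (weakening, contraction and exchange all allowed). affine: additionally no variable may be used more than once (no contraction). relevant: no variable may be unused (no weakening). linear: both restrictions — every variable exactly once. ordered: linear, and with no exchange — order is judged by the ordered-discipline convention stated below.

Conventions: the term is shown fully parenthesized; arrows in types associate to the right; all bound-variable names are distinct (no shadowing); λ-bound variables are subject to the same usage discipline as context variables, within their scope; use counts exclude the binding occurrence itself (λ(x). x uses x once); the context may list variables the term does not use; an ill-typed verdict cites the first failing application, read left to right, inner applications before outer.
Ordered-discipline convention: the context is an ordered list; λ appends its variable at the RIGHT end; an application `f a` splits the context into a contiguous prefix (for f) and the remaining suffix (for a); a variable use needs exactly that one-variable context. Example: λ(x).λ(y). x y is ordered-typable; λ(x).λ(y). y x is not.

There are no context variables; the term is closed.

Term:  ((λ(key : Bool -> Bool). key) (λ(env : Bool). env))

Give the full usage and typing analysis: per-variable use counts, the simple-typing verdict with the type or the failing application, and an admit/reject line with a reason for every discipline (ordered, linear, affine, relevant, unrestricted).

counts: key [bound]=1, env [bound]=1
uses in reading order: key, env
typing: well-typed at Bool -> Bool
ordered: ✓, key, env: once each, no exchange needed
linear: ✓, single use per variable (key, env)
affine: ✓, none of key, env used more than once
relevant: ✓, every one of key, env appears
unrestricted: ✓, type-checks (Bool -> Bool) and nothing is barred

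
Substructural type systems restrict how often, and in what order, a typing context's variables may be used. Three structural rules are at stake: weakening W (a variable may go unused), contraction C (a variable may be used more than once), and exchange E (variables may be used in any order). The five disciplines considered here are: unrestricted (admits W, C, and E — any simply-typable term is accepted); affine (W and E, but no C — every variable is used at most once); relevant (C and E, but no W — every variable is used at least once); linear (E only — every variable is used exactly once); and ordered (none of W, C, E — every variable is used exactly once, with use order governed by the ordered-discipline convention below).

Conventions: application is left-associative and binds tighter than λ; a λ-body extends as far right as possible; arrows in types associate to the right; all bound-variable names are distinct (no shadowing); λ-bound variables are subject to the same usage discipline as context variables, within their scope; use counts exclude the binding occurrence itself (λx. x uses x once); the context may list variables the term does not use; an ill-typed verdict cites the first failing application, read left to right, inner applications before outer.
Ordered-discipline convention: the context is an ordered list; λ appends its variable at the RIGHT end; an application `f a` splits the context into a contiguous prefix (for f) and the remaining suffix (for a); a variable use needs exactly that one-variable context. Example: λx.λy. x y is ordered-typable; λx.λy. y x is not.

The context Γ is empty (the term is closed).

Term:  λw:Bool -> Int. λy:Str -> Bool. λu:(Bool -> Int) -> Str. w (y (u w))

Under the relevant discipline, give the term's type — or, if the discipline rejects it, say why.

term : (Bool -> Int) -> (Str -> Bool) -> ((Bool -> Int) -> Str) -> Int
use counts: w [bound] ×2; y [bound] ×1; u [bound] ×1
use order (left to right): w, y, u, w
typing: the term checks, with type (Bool -> Int) -> (Str -> Bool) -> ((Bool -> Int) -> Str) -> Int
summary: ordered ✗ | linear ✗ | affine ✗ | relevant ✓ | unrestricted ✓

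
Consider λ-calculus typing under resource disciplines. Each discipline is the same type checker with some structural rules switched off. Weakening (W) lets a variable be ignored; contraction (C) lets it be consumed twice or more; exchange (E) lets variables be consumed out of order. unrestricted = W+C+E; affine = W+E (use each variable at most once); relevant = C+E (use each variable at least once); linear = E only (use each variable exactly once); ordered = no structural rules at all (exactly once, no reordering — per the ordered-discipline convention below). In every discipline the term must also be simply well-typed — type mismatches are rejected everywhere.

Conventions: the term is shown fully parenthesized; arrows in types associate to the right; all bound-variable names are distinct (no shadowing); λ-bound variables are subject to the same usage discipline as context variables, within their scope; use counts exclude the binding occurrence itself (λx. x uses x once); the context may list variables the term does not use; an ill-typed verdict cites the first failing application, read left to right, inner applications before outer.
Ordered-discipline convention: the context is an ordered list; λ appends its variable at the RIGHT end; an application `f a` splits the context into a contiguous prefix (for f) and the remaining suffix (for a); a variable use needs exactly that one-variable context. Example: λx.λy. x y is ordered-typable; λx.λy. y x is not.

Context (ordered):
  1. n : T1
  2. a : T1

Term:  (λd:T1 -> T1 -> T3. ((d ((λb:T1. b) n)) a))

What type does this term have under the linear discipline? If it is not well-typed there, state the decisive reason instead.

term : (T1 -> T1 -> T3) -> T3
use counts: n: 1; a: 1; d [bound]: 1; b [bound]: 1
uses in reading order: d, b, n, a
typing: ✓ — (T1 -> T1 -> T3) -> T3
summary: ordered ✗; linear ✓; affine ✓; relevant ✓; unrestricted ✓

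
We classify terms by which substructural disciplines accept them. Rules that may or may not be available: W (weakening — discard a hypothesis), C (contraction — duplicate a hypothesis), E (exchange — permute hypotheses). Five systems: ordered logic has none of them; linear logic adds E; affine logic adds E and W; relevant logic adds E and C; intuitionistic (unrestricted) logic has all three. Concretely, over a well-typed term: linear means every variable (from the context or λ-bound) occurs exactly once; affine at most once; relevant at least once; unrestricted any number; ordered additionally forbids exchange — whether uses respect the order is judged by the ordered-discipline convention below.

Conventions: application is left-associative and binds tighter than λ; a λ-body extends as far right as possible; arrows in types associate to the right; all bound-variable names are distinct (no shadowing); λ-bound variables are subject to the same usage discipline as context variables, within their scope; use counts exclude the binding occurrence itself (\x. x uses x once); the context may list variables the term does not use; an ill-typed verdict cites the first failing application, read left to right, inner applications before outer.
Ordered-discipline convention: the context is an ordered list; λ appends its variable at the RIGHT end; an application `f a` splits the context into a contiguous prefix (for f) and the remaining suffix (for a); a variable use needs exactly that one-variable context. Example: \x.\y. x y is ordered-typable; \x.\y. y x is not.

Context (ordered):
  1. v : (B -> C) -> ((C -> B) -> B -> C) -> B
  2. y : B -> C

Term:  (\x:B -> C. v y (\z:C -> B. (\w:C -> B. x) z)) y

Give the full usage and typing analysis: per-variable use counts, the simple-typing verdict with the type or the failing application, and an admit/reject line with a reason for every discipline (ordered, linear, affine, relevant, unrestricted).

variable uses: v=1, y=2, x [bound]=1, z [bound]=1, w [bound]=0
left-to-right use order: v, y, x, z, y
typing: the term checks, with type B
ordered ✗ (needs contraction — y ×2; w left unused)
linear ✗ (needs contraction — y ×2; w left unused)
affine ✗ (needs contraction — y ×2)
relevant ✗ (w left unused)
unrestricted ✓ (typability at B is all that's needed)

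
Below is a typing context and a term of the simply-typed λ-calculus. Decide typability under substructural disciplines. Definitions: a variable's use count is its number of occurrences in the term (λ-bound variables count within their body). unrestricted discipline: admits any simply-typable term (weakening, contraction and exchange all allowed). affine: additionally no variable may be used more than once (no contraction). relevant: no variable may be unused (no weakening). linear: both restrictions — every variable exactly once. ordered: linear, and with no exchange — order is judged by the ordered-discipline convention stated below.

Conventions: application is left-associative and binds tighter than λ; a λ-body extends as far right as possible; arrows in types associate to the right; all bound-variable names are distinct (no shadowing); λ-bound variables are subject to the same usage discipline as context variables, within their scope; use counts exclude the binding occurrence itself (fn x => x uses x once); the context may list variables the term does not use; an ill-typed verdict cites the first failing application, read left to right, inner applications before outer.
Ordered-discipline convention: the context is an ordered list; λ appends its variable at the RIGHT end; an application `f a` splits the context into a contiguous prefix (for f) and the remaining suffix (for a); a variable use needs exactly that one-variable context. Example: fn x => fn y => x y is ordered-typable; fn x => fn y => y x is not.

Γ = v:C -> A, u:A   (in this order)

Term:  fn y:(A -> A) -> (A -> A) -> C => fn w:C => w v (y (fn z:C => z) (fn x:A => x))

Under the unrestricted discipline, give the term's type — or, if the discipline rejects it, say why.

not well-typed under unrestricted — the type mismatch rejects it
use counts: v ×1; u ×0; y (λ-bound) ×1; w (λ-bound) ×1; z (λ-bound) ×1; x (λ-bound) ×1
order of uses: w, v, y, z, x
typing: ill-typed: applying a non-function (C)
all disciplines: ordered ✗ | linear ✗ | affine ✗ | relevant ✗ | unrestricted ✗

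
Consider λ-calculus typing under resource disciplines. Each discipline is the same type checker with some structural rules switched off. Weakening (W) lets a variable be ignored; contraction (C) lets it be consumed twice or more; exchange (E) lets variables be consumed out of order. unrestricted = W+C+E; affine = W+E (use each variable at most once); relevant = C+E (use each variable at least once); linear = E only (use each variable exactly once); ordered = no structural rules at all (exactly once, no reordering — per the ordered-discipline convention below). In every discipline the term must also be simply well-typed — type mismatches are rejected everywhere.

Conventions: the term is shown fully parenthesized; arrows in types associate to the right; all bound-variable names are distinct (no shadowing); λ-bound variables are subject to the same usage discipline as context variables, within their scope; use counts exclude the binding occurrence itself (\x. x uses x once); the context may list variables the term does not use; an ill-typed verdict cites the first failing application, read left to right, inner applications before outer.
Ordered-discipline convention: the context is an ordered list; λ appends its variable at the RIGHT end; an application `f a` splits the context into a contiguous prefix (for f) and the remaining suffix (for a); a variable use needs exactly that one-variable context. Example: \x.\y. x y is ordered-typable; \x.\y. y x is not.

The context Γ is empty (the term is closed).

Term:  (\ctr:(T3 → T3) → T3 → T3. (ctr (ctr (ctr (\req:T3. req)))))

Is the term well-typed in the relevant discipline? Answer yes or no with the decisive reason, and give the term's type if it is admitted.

yes — every one of ctr, req appears; term : ((T3 → T3) → T3 → T3) → T3 → T3
counts: ctr (bound): 3; req (bound): 1
left-to-right use order: ctr, ctr, ctr, req
typing: well-typed — term : ((T3 → T3) → T3 → T3) → T3 → T3
across the five disciplines: ordered ✗ · linear ✗ · affine ✗ · relevant ✓ · unrestricted ✓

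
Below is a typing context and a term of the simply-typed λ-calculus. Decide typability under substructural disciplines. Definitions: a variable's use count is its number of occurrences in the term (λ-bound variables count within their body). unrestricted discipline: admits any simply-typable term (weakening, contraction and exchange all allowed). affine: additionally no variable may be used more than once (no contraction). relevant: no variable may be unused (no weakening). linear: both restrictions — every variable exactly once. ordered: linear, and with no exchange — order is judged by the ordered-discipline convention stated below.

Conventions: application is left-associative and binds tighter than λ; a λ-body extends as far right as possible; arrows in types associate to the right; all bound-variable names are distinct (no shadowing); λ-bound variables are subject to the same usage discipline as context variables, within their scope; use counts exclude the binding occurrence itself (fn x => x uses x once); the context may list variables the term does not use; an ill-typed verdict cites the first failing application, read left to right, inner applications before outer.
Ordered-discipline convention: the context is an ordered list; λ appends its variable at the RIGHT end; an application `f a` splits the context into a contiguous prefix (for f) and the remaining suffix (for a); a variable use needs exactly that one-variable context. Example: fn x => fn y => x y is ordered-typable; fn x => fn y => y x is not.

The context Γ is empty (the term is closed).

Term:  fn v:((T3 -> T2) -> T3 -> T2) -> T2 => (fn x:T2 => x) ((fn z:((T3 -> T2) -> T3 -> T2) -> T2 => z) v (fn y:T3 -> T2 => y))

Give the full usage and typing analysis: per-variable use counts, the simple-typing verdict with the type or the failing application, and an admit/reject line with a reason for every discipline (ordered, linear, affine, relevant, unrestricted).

counts: v [bound]: 1×, x [bound]: 1×, z [bound]: 1×, y [bound]: 1×
order of uses: x, z, v, y
typing: the term checks, with type (((T3 -> T2) -> T3 -> T2) -> T2) -> T2
ordered: ✓ — v, x, z, y: once each, no exchange needed
linear: ✓ — v, x, z, y: one use apiece
affine: ✓ — none of v, x, z, y used more than once
relevant: ✓ — none of v, x, z, y goes unused
unrestricted: ✓ — simply typable at (((T3 -> T2) -> T3 -> T2) -> T2) -> T2; W, C, E all held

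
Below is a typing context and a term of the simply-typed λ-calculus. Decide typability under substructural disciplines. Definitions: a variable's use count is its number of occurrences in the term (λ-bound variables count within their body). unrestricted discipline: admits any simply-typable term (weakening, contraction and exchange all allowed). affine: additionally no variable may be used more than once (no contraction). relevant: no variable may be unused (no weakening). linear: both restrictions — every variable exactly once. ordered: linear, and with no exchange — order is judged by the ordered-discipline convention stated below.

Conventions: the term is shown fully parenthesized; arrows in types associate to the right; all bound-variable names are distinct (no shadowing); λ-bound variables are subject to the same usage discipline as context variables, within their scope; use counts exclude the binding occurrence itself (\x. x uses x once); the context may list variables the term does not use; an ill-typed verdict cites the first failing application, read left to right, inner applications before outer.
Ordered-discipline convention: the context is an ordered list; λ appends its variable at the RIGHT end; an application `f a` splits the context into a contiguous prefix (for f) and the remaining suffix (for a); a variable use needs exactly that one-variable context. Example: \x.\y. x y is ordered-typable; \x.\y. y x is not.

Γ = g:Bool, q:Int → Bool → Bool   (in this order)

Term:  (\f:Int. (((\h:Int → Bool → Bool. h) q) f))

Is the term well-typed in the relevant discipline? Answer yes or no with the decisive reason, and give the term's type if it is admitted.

no — unused: g — weakening required
counts: g=0; q=1; f (bound)=1; h (bound)=1
order of uses: h, q, f
typing: the term checks, with type Int → Bool → Bool
per-discipline verdicts: ordered ✗ · linear ✗ · affine ✓ · relevant ✗ · unrestricted ✓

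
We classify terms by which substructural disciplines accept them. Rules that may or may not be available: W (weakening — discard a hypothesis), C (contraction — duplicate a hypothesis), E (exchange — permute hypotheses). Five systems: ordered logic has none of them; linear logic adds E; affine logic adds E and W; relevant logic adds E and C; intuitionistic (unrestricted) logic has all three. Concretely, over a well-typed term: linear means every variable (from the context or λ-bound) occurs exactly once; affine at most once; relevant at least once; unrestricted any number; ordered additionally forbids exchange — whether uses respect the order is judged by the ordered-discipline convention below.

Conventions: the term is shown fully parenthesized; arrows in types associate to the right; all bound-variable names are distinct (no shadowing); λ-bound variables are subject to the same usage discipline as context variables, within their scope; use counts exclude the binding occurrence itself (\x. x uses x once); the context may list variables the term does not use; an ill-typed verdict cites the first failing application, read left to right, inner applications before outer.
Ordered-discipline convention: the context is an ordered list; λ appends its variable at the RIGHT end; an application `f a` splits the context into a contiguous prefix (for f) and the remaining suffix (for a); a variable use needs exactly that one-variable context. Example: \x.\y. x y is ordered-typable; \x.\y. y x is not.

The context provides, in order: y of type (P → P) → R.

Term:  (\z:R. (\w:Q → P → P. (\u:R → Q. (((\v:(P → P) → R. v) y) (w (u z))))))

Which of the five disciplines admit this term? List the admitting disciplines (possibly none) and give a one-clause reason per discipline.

admitted in: linear, affine, relevant, unrestricted
usage: y=1, z (λ-bound)=1, w (λ-bound)=1, u (λ-bound)=1, v (λ-bound)=1
use order (left to right): v, y, w, u, z
typing: the term checks, with type R → (Q → P → P) → (R → Q) → R
ordered: ✗, needs exchange: uses follow v, y, w, u, z
linear: ✓, each of y, z, w, u, v used exactly once
affine: ✓, at most one use each (y, z, w, u, v)
relevant: ✓, none of y, z, w, u, v goes unused
unrestricted: ✓, well-typed at R → (Q → P → P) → (R → Q) → R; no restrictions here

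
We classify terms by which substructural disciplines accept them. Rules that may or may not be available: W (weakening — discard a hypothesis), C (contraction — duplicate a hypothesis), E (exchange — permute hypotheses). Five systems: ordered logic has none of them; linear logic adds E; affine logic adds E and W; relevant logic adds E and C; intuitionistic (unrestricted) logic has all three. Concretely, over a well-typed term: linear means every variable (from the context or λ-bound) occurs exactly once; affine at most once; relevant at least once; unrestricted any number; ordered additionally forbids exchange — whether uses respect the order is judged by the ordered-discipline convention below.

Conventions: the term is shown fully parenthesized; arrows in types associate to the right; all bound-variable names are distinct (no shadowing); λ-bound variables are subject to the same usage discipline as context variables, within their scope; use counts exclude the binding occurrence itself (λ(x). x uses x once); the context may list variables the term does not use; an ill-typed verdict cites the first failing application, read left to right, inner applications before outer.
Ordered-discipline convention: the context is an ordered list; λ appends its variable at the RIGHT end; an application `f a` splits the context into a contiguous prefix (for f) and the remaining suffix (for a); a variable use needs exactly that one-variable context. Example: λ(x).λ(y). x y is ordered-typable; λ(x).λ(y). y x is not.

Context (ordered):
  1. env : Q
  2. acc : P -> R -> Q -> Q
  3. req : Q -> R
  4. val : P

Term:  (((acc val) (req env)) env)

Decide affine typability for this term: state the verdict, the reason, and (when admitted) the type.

no — repeated use of env ×2
usage: env: 2×, acc: 1×, req: 1×, val: 1×
left-to-right use order: acc, val, req, env, env
typing: ✓ — Q
all disciplines: ordered ✗; linear ✗; affine ✗; relevant ✓; unrestricted ✓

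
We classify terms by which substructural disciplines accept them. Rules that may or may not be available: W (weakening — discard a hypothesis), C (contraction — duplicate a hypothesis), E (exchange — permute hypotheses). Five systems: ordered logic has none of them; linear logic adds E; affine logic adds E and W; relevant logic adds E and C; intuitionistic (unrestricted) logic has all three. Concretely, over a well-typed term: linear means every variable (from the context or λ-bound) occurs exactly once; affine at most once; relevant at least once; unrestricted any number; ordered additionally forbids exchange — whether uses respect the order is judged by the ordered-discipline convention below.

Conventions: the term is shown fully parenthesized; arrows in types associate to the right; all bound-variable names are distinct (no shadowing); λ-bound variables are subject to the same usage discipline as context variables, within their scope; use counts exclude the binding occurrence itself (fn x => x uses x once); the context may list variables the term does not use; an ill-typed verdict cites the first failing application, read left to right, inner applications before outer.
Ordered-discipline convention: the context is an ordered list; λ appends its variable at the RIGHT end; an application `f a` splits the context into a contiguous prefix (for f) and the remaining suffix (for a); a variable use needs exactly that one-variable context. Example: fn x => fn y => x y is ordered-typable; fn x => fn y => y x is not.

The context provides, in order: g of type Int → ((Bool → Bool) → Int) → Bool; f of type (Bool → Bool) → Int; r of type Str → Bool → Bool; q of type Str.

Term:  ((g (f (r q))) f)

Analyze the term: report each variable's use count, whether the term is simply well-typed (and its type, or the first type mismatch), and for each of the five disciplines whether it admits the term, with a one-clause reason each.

use counts: g: 1×; f: 2×; r: 1×; q: 1×
left-to-right use order: g, f, r, q, f
typing: ✓ — Bool
ordered: ✗, uses contraction: f ×2
linear: ✗, uses contraction: f ×2
affine: ✗, uses contraction: f ×2
relevant: ✓, at least one use each (g, f, r, q)
unrestricted: ✓, type-checks (Bool) and nothing is barred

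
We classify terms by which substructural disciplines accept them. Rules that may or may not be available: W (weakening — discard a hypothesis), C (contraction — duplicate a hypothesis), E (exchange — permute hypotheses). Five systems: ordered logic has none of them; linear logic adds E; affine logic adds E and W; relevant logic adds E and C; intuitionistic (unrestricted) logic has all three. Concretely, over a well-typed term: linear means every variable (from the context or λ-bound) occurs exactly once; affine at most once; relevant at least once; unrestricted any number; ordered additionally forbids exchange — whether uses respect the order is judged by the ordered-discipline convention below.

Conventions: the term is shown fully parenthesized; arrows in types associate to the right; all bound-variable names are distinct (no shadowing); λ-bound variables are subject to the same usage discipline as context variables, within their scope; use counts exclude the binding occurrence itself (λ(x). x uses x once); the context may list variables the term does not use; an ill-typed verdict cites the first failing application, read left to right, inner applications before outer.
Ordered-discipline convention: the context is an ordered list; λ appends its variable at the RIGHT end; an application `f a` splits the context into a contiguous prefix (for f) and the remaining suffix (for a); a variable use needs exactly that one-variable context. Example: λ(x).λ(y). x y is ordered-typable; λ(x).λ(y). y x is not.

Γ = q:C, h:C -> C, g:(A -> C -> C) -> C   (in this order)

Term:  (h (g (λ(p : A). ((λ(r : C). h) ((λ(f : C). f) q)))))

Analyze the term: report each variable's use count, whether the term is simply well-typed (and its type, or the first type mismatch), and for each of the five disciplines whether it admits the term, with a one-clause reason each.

counts: q: 1×; h: 2×; g: 1×; p (λ-bound): 0×; r (λ-bound): 0×; f (λ-bound): 1×
uses in reading order: h, g, h, f, q
typing: well-typed — term : C
ordered: ✗, h ×2 used more than once (contraction); needs weakening: p, r unused
linear: ✗, h ×2 used more than once (contraction); needs weakening: p, r unused
affine: ✗, h ×2 used more than once (contraction)
relevant: ✗, needs weakening: p, r unused
unrestricted: ✓, simply typable at C; W, C, E all held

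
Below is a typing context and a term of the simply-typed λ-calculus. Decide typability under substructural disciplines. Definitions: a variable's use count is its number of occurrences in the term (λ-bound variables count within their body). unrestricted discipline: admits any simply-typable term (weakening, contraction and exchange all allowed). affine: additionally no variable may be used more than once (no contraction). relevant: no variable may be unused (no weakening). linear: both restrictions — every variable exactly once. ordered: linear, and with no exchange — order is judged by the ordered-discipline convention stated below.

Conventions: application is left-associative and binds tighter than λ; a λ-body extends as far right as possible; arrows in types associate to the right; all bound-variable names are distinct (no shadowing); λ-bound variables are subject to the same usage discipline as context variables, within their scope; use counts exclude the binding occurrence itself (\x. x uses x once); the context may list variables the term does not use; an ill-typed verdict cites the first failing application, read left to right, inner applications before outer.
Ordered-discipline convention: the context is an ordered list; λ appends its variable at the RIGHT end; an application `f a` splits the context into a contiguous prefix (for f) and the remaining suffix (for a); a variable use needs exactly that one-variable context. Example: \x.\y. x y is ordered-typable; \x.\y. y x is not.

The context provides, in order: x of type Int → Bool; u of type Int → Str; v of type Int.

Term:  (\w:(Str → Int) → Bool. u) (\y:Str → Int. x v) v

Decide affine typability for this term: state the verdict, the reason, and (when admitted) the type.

no — v ×2 used more than once (contraction)
use counts: x ×1; u ×1; v ×2; w (bound) ×0; y (bound) ×0
uses in reading order: u, x, v, v
typing: the term checks, with type Str
per-discipline verdicts: ordered ✗; linear ✗; affine ✗; relevant ✗; unrestricted ✓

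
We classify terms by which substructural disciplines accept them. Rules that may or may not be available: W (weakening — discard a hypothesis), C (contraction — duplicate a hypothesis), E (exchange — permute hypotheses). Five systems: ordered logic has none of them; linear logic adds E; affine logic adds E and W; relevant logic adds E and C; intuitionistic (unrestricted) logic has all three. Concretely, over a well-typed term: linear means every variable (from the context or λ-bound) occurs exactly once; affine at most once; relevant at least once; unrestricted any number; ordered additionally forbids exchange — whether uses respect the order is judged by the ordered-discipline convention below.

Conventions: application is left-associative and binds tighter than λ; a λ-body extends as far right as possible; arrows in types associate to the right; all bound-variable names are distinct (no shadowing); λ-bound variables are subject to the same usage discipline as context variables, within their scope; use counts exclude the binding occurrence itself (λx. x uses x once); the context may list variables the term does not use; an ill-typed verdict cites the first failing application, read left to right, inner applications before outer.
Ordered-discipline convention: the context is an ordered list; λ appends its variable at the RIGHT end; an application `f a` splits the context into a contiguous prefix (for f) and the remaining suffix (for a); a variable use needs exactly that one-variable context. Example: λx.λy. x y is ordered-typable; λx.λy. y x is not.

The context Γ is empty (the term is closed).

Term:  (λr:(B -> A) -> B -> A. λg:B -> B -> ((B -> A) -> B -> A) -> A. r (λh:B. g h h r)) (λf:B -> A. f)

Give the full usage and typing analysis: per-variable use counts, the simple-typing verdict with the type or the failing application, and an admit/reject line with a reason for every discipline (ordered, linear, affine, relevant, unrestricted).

use counts: r (bound)=2, g (bound)=1, h (bound)=2, f (bound)=1
order of uses: r, g, h, h, r, f
typing: well-typed — term : (B -> B -> ((B -> A) -> B -> A) -> A) -> B -> A
ordered ✗ (repeated use of r ×2, h ×2)
linear ✗ (repeated use of r ×2, h ×2)
affine ✗ (repeated use of r ×2, h ×2)
relevant ✓ (every one of r, g, h, f appears)
unrestricted ✓ (typability at (B -> B -> ((B -> A) -> B -> A) -> A) -> B -> A is all that's needed)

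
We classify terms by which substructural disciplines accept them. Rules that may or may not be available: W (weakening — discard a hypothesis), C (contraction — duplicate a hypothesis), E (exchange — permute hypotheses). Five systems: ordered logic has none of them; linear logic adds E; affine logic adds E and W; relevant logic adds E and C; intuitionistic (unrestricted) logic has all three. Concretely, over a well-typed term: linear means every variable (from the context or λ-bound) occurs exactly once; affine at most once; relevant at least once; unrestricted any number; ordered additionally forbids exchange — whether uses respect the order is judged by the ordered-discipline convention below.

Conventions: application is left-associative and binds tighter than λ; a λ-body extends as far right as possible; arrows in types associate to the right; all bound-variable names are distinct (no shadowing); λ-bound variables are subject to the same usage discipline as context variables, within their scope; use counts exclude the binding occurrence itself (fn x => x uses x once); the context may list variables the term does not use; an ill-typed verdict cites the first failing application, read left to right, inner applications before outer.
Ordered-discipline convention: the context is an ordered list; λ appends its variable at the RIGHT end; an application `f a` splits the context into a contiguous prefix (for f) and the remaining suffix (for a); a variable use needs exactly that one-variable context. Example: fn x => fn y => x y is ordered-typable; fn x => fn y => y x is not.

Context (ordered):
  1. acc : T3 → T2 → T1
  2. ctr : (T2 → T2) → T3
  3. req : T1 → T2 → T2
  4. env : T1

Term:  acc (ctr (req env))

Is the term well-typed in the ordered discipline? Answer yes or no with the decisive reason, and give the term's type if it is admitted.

yes — single-use (acc, ctr, req, env), ordered derivation ok; term : T2 → T1
counts: acc=1; ctr=1; req=1; env=1
uses in reading order: acc, ctr, req, env
typing: well-typed at T2 → T1
summary: ordered ✓; linear ✓; affine ✓; relevant ✓; unrestricted ✓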